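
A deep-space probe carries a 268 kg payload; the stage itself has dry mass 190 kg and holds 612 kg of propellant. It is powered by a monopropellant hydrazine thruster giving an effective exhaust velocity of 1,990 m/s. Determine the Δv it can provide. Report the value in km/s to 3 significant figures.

m₀ = payload + dry + propellant = 268 + 190 + 612 = 1,070 kg.
m_f = payload + dry = 268 + 190 = 458 kg.
Using Δv = v_e ln(m₀/m_f): Δv = v_e · ln(m₀/m_f) = 1990.0 × ln(2.336) = 1990.0 × 0.8485 ≈ 1688.6 m/s.

Δv ≈ 1.69 km/s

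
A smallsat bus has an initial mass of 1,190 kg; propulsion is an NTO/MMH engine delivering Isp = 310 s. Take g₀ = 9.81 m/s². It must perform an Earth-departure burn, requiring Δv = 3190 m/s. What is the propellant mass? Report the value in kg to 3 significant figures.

v_e = Isp · g₀ = 310 × 9.81 = 3041.1 m/s.
m₀/m_f = exp(Δv / v_e) = exp(3190 / 3041.1) = exp(1.0490) = 2.8547.
m_f = 1,190 / 2.8547 = 416.856 kg, so propellant = m₀ − m_f = 1,190 − 416.856 = 773.144 kg.

propellant mass ≈ 773 kg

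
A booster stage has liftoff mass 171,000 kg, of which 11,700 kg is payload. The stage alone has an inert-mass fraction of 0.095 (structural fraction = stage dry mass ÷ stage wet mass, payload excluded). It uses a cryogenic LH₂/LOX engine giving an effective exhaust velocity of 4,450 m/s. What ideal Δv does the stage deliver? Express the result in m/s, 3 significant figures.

Δv ≈ 8240 m/s

Stage wet mass = m₀ − payload = 171,000 − 11,700 = 159,300 kg.
Stage dry mass = ε × stage wet mass = 0.095 × 159,300 = 15,133.5 kg.
Burnout mass m_f = stage dry + payload = 15,133.5 + 11,700 = 26,833.5 kg.
Δv = v_e · ln(171,000/26,833.5) = 4450.0 × ln(6.373) = 4450.0 × 1.8520 ≈ 8241 m/s.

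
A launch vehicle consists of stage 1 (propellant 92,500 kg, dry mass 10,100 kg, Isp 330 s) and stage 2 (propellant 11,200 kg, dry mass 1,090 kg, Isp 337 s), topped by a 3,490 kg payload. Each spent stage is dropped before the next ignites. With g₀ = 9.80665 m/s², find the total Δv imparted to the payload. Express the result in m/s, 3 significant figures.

Δv ≈ 9010 m/s

Ignition mass of stage 1 = 92,500+10,100 + 11,200+1,090 + 3,490 = 118,380 kg.
Stage 1: m₀ = 118,380 kg, m_f = 118,380 − 92,500 = 25,880 kg; Δv = 330×9.80665×ln(4.574) = 3236.2×1.5204 ≈ 4920 m/s.
Stage 2: m₀ = 15,780 kg, m_f = 15,780 − 11,200 = 4,580 kg; Δv = 337×9.80665×ln(3.445) = 3304.8×1.2370 ≈ 4088 m/s.
Total Δv = 4920 + 4088 = 9008 m/s.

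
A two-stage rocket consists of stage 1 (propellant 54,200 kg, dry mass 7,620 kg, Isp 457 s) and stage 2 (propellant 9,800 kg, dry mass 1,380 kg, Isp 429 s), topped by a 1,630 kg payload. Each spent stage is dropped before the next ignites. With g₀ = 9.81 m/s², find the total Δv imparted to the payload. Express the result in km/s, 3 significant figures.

Δv ≈ 11.9 km/s

Ignition mass of stage 1 = 54,200+7,620 + 9,800+1,380 + 1,630 = 74,630 kg.
Stage 1: m₀ = 74,630 kg, m_f = 74,630 − 54,200 = 20,430 kg; Δv = 457×9.81×ln(3.653) = 4483.2×1.2955 ≈ 5808 m/s.
Stage 2: m₀ = 12,810 kg, m_f = 12,810 − 9,800 = 3,010 kg; Δv = 429×9.81×ln(4.256) = 4208.5×1.4483 ≈ 6095 m/s.
Total Δv = 5808 + 6095 = 11903 m/s.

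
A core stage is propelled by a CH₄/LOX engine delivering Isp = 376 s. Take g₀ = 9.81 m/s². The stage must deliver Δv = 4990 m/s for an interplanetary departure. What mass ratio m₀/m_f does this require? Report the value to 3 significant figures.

mass ratio ≈ 3.87

v_e = Isp · g₀ = 376 × 9.81 = 3688.6 m/s.
m₀/m_f = exp(Δv / v_e) = exp(4990 / 3688.6) = exp(1.3528) = 3.8684.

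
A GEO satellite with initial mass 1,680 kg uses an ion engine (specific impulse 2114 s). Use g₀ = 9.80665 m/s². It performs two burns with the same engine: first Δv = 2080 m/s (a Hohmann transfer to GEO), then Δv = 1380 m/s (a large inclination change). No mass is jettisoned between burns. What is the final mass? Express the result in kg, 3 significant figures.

v_e = Isp · g₀ = 2114 × 9.80665 = 20731.3 m/s.
After the first burn: m = 1680 × exp(−2080/20731.3) = 1680 × 0.90454 = 1,519.63 kg.
After the second burn: m = 1,519.63 × exp(−1380/20731.3) = 1,519.63 × 0.93560 = 1,421.77 kg.

final mass ≈ 1420 kg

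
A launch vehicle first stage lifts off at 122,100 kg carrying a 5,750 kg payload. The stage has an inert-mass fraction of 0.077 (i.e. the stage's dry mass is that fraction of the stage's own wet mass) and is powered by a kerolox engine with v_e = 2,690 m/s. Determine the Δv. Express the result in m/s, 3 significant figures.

Δv ≈ 5690 m/s

Stage wet mass = m₀ − payload = 122,100 − 5,750 = 116,350 kg.
Stage dry mass = ε × stage wet mass = 0.077 × 116,350 = 8,958.95 kg.
Burnout mass m_f = stage dry + payload = 8,958.95 + 5,750 = 14,708.95 kg.
Δv = v_e · ln(122,100/14,708.95) = 2690.0 × ln(8.301) = 2690.0 × 2.1164 ≈ 5693 m/s.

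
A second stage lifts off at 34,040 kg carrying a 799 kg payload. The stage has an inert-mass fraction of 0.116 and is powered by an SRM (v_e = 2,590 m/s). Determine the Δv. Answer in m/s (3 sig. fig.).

Stage wet mass = m₀ − payload = 34,040 − 799 = 33,241 kg.
Stage dry mass = ε × stage wet mass = 0.116 × 33,241 = 3,855.96 kg.
Burnout mass m_f = stage dry + payload = 3,855.96 + 799 = 4,654.96 kg.
By the Tsiolkovsky rocket equation, Δv = v_e · ln(34,040/4,654.96) = 2590.0 × ln(7.313) = 2590.0 × 1.9896 ≈ 5153 m/s.

Δv ≈ 5150 m/s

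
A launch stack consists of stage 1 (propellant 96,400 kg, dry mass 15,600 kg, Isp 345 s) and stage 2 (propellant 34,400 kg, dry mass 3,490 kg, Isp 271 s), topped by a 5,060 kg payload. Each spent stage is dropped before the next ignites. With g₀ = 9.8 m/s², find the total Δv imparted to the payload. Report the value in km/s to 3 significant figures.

Δv ≈ 7.58 km/s

Ignition mass of stage 1 = 96,400+15,600 + 34,400+3,490 + 5,060 = 154,950 kg.
Stage 1: m₀ = 154,950 kg, m_f = 154,950 − 96,400 = 58,550 kg; Δv = 345×9.8×ln(2.646) = 3381.0×0.9732 ≈ 3290 m/s.
Stage 2: m₀ = 42,950 kg, m_f = 42,950 − 34,400 = 8,550 kg; Δv = 271×9.8×ln(5.023) = 2655.8×1.6141 ≈ 4287 m/s.
Total Δv = 3290 + 4287 = 7577 m/s.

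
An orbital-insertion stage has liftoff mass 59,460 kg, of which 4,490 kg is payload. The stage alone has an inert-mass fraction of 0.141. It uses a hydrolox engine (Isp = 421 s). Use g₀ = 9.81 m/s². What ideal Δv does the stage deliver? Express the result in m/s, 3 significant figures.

Δv ≈ 6530 m/s

Stage wet mass = m₀ − payload = 59,460 − 4,490 = 54,970 kg.
Stage dry mass = ε × stage wet mass = 0.141 × 54,970 = 7,750.77 kg.
Burnout mass m_f = stage dry + payload = 7,750.77 + 4,490 = 12,240.77 kg.
v_e = Isp · g₀ = 421 × 9.81 = 4130.0 m/s.
Rocket equation: Δv = v_e · ln(59,460/12,240.77) = 4130.0 × ln(4.858) = 4130.0 × 1.5805 ≈ 6528 m/s.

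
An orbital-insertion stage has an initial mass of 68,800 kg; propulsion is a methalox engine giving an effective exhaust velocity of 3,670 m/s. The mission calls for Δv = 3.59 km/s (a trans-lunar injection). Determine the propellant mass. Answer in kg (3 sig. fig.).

propellant mass ≈ 42900 kg

From the ideal rocket equation, m₀/m_f = exp(Δv / v_e) = exp(3590 / 3670.0) = exp(0.9782) = 2.6597.
m_f = 68,800 / 2.6597 = 25,867.6 kg, so propellant = m₀ − m_f = 68,800 − 25,867.6 = 42,932.4 kg.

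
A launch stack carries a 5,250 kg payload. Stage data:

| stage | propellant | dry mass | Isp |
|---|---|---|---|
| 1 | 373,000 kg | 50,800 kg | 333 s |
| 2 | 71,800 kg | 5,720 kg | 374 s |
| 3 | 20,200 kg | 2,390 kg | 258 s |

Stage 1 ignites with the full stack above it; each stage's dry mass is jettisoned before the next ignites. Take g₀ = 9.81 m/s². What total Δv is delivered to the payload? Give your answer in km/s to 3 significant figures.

Ignition mass of stage 1 = 373,000+50,800 + 71,800+5,720 + 20,200+2,390 + 5,250 = 529,160 kg.
Stage 1: m₀ = 529,160 kg, m_f = 529,160 − 373,000 = 156,160 kg; Δv = 333×9.81×ln(3.389) = 3266.7×1.2204 ≈ 3987 m/s.
Stage 2: m₀ = 105,360 kg, m_f = 105,360 − 71,800 = 33,560 kg; Δv = 374×9.81×ln(3.139) = 3668.9×1.1440 ≈ 4197 m/s.
Stage 3: m₀ = 27,840 kg, m_f = 27,840 − 20,200 = 7,640 kg; Δv = 258×9.81×ln(3.644) = 2531.0×1.2931 ≈ 3273 m/s.
Total Δv = 3987 + 4197 + 3273 = 11457 m/s.

Δv ≈ 11.5 km/s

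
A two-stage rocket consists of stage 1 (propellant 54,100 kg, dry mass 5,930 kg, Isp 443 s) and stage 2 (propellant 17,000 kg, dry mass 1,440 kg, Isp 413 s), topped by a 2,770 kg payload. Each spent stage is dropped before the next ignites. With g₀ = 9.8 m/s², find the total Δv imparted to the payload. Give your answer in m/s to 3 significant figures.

Ignition mass of stage 1 = 54,100+5,930 + 17,000+1,440 + 2,770 = 81,240 kg.
Stage 1: m₀ = 81,240 kg, m_f = 81,240 − 54,100 = 27,140 kg; Δv = 443×9.8×ln(2.993) = 4341.4×1.0964 ≈ 4760 m/s.
Stage 2: m₀ = 21,210 kg, m_f = 21,210 − 17,000 = 4,210 kg; Δv = 413×9.8×ln(5.038) = 4047.4×1.6170 ≈ 6545 m/s.
Total Δv = 4760 + 6545 = 11305 m/s.

Δv ≈ 11300 m/s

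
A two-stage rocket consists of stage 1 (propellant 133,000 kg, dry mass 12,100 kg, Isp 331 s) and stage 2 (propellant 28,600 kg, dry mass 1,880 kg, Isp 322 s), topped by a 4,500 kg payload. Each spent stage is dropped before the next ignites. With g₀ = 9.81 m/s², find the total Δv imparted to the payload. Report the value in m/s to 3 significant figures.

Ignition mass of stage 1 = 133,000+12,100 + 28,600+1,880 + 4,500 = 180,080 kg.
Stage 1: m₀ = 180,080 kg, m_f = 180,080 − 133,000 = 47,080 kg; Δv = 331×9.81×ln(3.825) = 3247.1×1.3416 ≈ 4356 m/s.
Stage 2: m₀ = 34,980 kg, m_f = 34,980 − 28,600 = 6,380 kg; Δv = 322×9.81×ln(5.483) = 3158.8×1.7016 ≈ 5375 m/s.
Total Δv = 4356 + 5375 = 9731 m/s.

Δv ≈ 9730 m/s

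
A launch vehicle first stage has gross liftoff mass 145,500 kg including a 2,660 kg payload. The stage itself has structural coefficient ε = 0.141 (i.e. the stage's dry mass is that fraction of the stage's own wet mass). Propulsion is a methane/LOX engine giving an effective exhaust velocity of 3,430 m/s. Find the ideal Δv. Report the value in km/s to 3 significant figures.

Stage wet mass = m₀ − payload = 145,500 − 2,660 = 142,840 kg.
Stage dry mass = ε × stage wet mass = 0.141 × 142,840 = 20,140.4 kg.
Burnout mass m_f = stage dry + payload = 20,140.4 + 2,660 = 22,800.4 kg.
Δv = v_e · ln(145,500/22,800.4) = 3430.0 × ln(6.381) = 3430.0 × 1.8534 ≈ 6357 m/s.

Δv ≈ 6.36 km/s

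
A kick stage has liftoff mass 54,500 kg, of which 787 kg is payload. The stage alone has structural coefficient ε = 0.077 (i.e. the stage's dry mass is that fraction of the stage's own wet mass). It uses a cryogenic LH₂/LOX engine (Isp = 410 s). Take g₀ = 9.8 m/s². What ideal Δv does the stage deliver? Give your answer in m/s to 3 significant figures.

Stage wet mass = m₀ − payload = 54,500 − 787 = 53,713 kg.
Stage dry mass = ε × stage wet mass = 0.077 × 53,713 = 4,135.9 kg.
Burnout mass m_f = stage dry + payload = 4,135.9 + 787 = 4,922.9 kg.
v_e = Isp · g₀ = 410 × 9.8 = 4018.0 m/s.
By the Tsiolkovsky rocket equation, Δv = v_e · ln(54,500/4,922.9) = 4018.0 × ln(11.07) = 4018.0 × 2.4043 ≈ 9660 m/s.

Δv ≈ 9660 m/s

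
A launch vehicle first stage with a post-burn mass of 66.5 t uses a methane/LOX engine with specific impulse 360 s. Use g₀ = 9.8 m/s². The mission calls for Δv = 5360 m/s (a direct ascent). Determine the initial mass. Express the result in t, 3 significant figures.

v_e = Isp · g₀ = 360 × 9.8 = 3528.0 m/s.
By the Tsiolkovsky rocket equation, m₀/m_f = exp(Δv / v_e) = exp(5360 / 3528.0) = exp(1.5193) = 4.5689.
m₀ = m_f × 4.5689 = 66.5 × 4.5689 = 303.832 t.

initial mass ≈ 304 t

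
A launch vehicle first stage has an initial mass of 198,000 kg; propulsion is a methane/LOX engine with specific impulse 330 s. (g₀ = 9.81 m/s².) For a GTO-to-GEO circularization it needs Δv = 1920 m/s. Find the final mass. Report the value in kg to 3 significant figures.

v_e = Isp · g₀ = 330 × 9.81 = 3237.3 m/s.
m₀/m_f = exp(Δv / v_e) = exp(1920 / 3237.3) = exp(0.5931) = 1.8096.
m_f = m₀ / 1.8096 = 198,000 / 1.8096 = 109,416 kg.

final mass ≈ 109000 kg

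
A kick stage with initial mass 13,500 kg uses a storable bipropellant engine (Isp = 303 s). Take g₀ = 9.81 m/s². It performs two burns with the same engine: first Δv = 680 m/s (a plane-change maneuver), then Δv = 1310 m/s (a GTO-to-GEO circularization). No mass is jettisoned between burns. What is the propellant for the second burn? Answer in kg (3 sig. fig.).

v_e = Isp · g₀ = 303 × 9.81 = 2972.4 m/s.
After the first burn: m = 13500 × exp(−680/2972.4) = 13500 × 0.79551 = 10,739.4 kg.
After the second burn: m = 10,739.4 × exp(−1310/2972.4) = 10,739.4 × 0.64357 = 6,911.56 kg.
Second-burn propellant = 10,739.4 − 6,911.56 = 3,827.84 kg.

propellant for the second burn ≈ 3830 kg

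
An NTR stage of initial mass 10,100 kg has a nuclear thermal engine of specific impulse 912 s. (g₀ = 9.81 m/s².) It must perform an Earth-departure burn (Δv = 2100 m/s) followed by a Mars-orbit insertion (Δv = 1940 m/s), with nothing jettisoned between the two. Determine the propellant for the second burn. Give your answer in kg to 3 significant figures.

propellant for the second burn ≈ 1560 kg

v_e = Isp · g₀ = 912 × 9.81 = 8946.7 m/s.
After the first burn: m = 10100 × exp(−2100/8946.7) = 10100 × 0.79079 = 7,986.98 kg.
After the second burn: m = 7,986.98 × exp(−1940/8946.7) = 7,986.98 × 0.80506 = 6,430 kg.
Second-burn propellant = 7,986.98 − 6,430 = 1,556.98 kg.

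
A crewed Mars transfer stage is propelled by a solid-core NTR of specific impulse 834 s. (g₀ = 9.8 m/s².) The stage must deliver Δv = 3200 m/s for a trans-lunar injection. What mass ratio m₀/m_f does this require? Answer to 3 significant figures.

v_e = Isp · g₀ = 834 × 9.8 = 8173.2 m/s.
From the ideal rocket equation, m₀/m_f = exp(Δv / v_e) = exp(3200 / 8173.2) = exp(0.3915) = 1.4792.

mass ratio ≈ 1.48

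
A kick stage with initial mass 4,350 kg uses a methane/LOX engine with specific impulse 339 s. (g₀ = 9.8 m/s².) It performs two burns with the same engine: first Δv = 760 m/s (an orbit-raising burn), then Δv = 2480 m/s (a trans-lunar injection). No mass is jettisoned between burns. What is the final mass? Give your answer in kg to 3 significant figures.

v_e = Isp · g₀ = 339 × 9.8 = 3322.2 m/s.
After the first burn: m = 4350 × exp(−760/3322.2) = 4350 × 0.79552 = 3,460.51 kg.
After the second burn: m = 3,460.51 × exp(−2480/3322.2) = 3,460.51 × 0.47403 = 1,640.39 kg.

final mass ≈ 1640 kg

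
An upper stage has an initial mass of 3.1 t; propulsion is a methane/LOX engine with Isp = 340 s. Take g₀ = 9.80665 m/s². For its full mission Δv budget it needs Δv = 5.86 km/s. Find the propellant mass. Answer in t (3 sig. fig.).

propellant mass ≈ 2.57 t

v_e = Isp · g₀ = 340 × 9.80665 = 3334.3 m/s.
Rocket equation: m₀/m_f = exp(Δv / v_e) = exp(5860 / 3334.3) = exp(1.7575) = 5.7980.
m_f = 3.1 / 5.7980 = 0.534667 t, so propellant = m₀ − m_f = 3.1 − 0.534667 = 2.565333 t.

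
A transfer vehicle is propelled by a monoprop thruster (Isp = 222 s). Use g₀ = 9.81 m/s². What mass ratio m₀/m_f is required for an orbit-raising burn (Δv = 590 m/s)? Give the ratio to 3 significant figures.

v_e = Isp · g₀ = 222 × 9.81 = 2177.8 m/s.
Rocket equation: m₀/m_f = exp(Δv / v_e) = exp(590 / 2177.8) = exp(0.2709) = 1.3112.

mass ratio ≈ 1.31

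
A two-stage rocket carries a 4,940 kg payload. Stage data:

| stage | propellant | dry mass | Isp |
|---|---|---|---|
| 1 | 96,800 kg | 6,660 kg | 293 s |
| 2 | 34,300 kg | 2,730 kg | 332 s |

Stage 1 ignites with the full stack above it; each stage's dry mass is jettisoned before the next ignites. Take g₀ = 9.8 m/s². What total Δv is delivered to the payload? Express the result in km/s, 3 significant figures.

Ignition mass of stage 1 = 96,800+6,660 + 34,300+2,730 + 4,940 = 145,430 kg.
Stage 1: m₀ = 145,430 kg, m_f = 145,430 − 96,800 = 48,630 kg; Δv = 293×9.8×ln(2.991) = 2871.4×1.0955 ≈ 3145 m/s.
Stage 2: m₀ = 41,970 kg, m_f = 41,970 − 34,300 = 7,670 kg; Δv = 332×9.8×ln(5.472) = 3253.6×1.6996 ≈ 5530 m/s.
Total Δv = 3145 + 5530 = 8675 m/s.

Δv ≈ 8.68 km/s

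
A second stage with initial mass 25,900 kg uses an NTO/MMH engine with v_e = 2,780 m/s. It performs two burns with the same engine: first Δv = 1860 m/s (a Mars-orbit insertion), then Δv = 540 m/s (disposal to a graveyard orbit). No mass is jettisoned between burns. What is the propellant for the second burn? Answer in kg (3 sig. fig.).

After the first burn: m = 25900 × exp(−1860/2780.0) = 25900 × 0.51219 = 13,265.7 kg.
After the second burn: m = 13,265.7 × exp(−540/2780.0) = 13,265.7 × 0.82346 = 10,923.8 kg.
Second-burn propellant = 13,265.7 − 10,923.8 = 2,341.9 kg.

propellant for the second burn ≈ 2340 kg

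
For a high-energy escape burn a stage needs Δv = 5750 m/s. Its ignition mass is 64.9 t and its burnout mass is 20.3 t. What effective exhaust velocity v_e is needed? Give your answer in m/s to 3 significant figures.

v_e ≈ 4950 m/s

ln(m₀/m_f) = ln(64900/20300) = ln(3.197) = 1.1622.
v_e = Δv / ln(m₀/m_f) = 5750 / 1.1622 = 4947.4 m/s.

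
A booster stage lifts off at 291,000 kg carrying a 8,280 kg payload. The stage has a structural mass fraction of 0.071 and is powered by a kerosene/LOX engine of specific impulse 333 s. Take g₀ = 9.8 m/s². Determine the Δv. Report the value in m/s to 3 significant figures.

Stage wet mass = m₀ − payload = 291,000 − 8,280 = 282,720 kg.
Stage dry mass = ε × stage wet mass = 0.071 × 282,720 = 20,073.1 kg.
Burnout mass m_f = stage dry + payload = 20,073.1 + 8,280 = 28,353.1 kg.
v_e = Isp · g₀ = 333 × 9.8 = 3263.4 m/s.
Δv = v_e · ln(291,000/28,353.1) = 3263.4 × ln(10.26) = 3263.4 × 2.3286 ≈ 7599 m/s.

Δv ≈ 7600 m/s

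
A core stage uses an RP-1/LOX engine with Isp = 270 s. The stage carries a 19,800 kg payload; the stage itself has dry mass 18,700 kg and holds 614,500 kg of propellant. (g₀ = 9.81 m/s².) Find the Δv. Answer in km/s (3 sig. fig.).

v_e = Isp · g₀ = 270 × 9.81 = 2648.7 m/s.
m₀ = payload + dry + propellant = 19,800 + 18,700 + 614,500 = 653,000 kg.
m_f = payload + dry = 19,800 + 18,700 = 38,500 kg.
From the ideal rocket equation, Δv = v_e · ln(m₀/m_f) = 2648.7 × ln(16.96) = 2648.7 × 2.8309 ≈ 7498.3 m/s.

Δv ≈ 7.50 km/s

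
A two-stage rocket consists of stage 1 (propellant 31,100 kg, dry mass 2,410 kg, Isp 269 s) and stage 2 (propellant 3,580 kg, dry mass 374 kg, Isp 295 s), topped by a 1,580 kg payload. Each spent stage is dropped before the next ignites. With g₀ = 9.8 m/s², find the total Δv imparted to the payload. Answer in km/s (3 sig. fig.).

Ignition mass of stage 1 = 31,100+2,410 + 3,580+374 + 1,580 = 39,044 kg.
Stage 1: m₀ = 39,044 kg, m_f = 39,044 − 31,100 = 7,944 kg; Δv = 269×9.8×ln(4.915) = 2636.2×1.5923 ≈ 4198 m/s.
Stage 2: m₀ = 5,534 kg, m_f = 5,534 − 3,580 = 1,954 kg; Δv = 295×9.8×ln(2.832) = 2891.0×1.0410 ≈ 3010 m/s.
Total Δv = 4198 + 3010 = 7208 m/s.

Δv ≈ 7.21 km/s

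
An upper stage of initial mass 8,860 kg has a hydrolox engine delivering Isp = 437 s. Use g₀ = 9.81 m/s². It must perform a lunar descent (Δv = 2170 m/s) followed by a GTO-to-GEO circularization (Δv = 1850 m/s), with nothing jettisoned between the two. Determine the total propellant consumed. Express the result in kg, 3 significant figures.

total propellant consumed ≈ 5390 kg

v_e = Isp · g₀ = 437 × 9.81 = 4287.0 m/s.
After the first burn: m = 8860 × exp(−2170/4287.0) = 8860 × 0.60279 = 5,340.72 kg.
After the second burn: m = 5,340.72 × exp(−1850/4287.0) = 5,340.72 × 0.64951 = 3,468.85 kg.
Total propellant = m₀ − m_final = 8860 − 3,468.85 = 5,391.15 kg.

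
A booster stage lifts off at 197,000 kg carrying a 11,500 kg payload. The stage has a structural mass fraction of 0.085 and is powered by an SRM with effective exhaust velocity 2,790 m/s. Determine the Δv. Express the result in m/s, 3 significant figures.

Δv ≈ 5520 m/s

Stage wet mass = m₀ − payload = 197,000 − 11,500 = 185,500 kg.
Stage dry mass = ε × stage wet mass = 0.085 × 185,500 = 15,767.5 kg.
Burnout mass m_f = stage dry + payload = 15,767.5 + 11,500 = 27,267.5 kg.
Δv = v_e · ln(197,000/27,267.5) = 2790.0 × ln(7.225) = 2790.0 × 1.9775 ≈ 5517 m/s.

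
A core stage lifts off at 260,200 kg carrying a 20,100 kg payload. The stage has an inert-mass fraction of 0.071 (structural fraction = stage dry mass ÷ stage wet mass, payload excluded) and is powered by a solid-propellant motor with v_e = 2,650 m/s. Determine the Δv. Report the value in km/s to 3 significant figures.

Stage wet mass = m₀ − payload = 260,200 − 20,100 = 240,100 kg.
Stage dry mass = ε × stage wet mass = 0.071 × 240,100 = 17,047.1 kg.
Burnout mass m_f = stage dry + payload = 17,047.1 + 20,100 = 37,147.1 kg.
Δv = v_e · ln(260,200/37,147.1) = 2650.0 × ln(7.005) = 2650.0 × 1.9466 ≈ 5158 m/s.

Δv ≈ 5.16 km/s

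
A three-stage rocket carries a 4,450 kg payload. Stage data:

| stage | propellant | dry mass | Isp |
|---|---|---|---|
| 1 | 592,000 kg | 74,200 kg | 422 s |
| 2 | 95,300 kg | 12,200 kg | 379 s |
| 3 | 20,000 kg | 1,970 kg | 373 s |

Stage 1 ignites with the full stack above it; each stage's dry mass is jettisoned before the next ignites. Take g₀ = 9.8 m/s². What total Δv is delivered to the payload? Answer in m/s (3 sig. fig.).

Δv ≈ 15400 m/s

Ignition mass of stage 1 = 592,000+74,200 + 95,300+12,200 + 20,000+1,970 + 4,450 = 800,120 kg.
Stage 1: m₀ = 800,120 kg, m_f = 800,120 − 592,000 = 208,120 kg; Δv = 422×9.8×ln(3.845) = 4135.6×1.3466 ≈ 5569 m/s.
Stage 2: m₀ = 133,920 kg, m_f = 133,920 − 95,300 = 38,620 kg; Δv = 379×9.8×ln(3.468) = 3714.2×1.2435 ≈ 4619 m/s.
Stage 3: m₀ = 26,420 kg, m_f = 26,420 − 20,000 = 6,420 kg; Δv = 373×9.8×ln(4.115) = 3655.4×1.4147 ≈ 5171 m/s.
Total Δv = 5569 + 4619 + 5171 = 15359 m/s.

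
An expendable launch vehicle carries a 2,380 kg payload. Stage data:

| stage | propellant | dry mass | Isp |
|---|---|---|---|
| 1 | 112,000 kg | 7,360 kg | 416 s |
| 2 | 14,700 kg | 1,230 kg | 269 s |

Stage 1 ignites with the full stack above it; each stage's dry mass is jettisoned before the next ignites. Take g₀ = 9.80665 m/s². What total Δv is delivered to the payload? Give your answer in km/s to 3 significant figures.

Δv ≈ 11.1 km/s

Ignition mass of stage 1 = 112,000+7,360 + 14,700+1,230 + 2,380 = 137,670 kg.
Stage 1: m₀ = 137,670 kg, m_f = 137,670 − 112,000 = 25,670 kg; Δv = 416×9.80665×ln(5.363) = 4079.6×1.6795 ≈ 6852 m/s.
Stage 2: m₀ = 18,310 kg, m_f = 18,310 − 14,700 = 3,610 kg; Δv = 269×9.80665×ln(5.072) = 2638.0×1.6237 ≈ 4283 m/s.
Total Δv = 6852 + 4283 = 11135 m/s.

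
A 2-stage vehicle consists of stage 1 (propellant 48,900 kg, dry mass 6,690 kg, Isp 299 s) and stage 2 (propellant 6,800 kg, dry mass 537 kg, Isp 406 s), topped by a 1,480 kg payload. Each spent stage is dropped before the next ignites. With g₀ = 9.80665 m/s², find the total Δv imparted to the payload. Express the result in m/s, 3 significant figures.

Δv ≈ 10000 m/s

Ignition mass of stage 1 = 48,900+6,690 + 6,800+537 + 1,480 = 64,407 kg.
Stage 1: m₀ = 64,407 kg, m_f = 64,407 − 48,900 = 15,507 kg; Δv = 299×9.80665×ln(4.153) = 2932.2×1.4239 ≈ 4175 m/s.
Stage 2: m₀ = 8,817 kg, m_f = 8,817 − 6,800 = 2,017 kg; Δv = 406×9.80665×ln(4.371) = 3981.5×1.4751 ≈ 5873 m/s.
Total Δv = 4175 + 5873 = 10048 m/s.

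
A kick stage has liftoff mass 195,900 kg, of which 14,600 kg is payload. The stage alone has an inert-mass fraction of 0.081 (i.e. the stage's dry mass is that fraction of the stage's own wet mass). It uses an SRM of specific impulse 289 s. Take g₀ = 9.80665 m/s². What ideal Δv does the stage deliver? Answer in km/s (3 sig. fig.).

Δv ≈ 5.39 km/s

Stage wet mass = m₀ − payload = 195,900 − 14,600 = 181,300 kg.
Stage dry mass = ε × stage wet mass = 0.081 × 181,300 = 14,685.3 kg.
Burnout mass m_f = stage dry + payload = 14,685.3 + 14,600 = 29,285.3 kg.
v_e = Isp · g₀ = 289 × 9.80665 = 2834.1 m/s.
Using Δv = v_e ln(m₀/m_f): Δv = v_e · ln(195,900/29,285.3) = 2834.1 × ln(6.689) = 2834.1 × 1.9005 ≈ 5386 m/s.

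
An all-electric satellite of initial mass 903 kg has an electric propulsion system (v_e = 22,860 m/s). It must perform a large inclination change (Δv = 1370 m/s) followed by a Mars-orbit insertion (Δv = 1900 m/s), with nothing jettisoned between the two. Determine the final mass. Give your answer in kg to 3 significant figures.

After the first burn: m = 903 × exp(−1370/22860.0) = 903 × 0.94183 = 850.472 kg.
After the second burn: m = 850.472 × exp(−1900/22860.0) = 850.472 × 0.92025 = 782.647 kg.

final mass ≈ 783 kg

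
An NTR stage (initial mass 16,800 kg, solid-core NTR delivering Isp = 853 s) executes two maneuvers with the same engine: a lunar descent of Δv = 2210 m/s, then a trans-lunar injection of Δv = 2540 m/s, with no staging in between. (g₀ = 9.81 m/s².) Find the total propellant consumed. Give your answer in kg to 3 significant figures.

v_e = Isp · g₀ = 853 × 9.81 = 8367.9 m/s.
After the first burn: m = 16800 × exp(−2210/8367.9) = 16800 × 0.76789 = 12,900.6 kg.
After the second burn: m = 12,900.6 × exp(−2540/8367.9) = 12,900.6 × 0.73820 = 9,523.22 kg.
Total propellant = m₀ − m_final = 16800 − 9,523.22 = 7,276.78 kg.

total propellant consumed ≈ 7280 kg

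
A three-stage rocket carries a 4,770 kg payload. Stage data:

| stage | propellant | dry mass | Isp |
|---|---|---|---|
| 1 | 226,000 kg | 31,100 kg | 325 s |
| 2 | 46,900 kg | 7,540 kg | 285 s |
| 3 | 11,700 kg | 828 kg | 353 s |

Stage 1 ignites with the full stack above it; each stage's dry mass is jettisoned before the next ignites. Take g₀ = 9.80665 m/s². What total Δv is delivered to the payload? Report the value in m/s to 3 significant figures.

Ignition mass of stage 1 = 226,000+31,100 + 46,900+7,540 + 11,700+828 + 4,770 = 328,838 kg.
Stage 1: m₀ = 328,838 kg, m_f = 328,838 − 226,000 = 102,838 kg; Δv = 325×9.80665×ln(3.198) = 3187.2×1.1624 ≈ 3705 m/s.
Stage 2: m₀ = 71,738 kg, m_f = 71,738 − 46,900 = 24,838 kg; Δv = 285×9.80665×ln(2.888) = 2794.9×1.0606 ≈ 2964 m/s.
Stage 3: m₀ = 17,298 kg, m_f = 17,298 − 11,700 = 5,598 kg; Δv = 353×9.80665×ln(3.09) = 3461.7×1.1282 ≈ 3905 m/s.
Total Δv = 3705 + 2964 + 3905 = 10574 m/s.

Δv ≈ 10600 m/s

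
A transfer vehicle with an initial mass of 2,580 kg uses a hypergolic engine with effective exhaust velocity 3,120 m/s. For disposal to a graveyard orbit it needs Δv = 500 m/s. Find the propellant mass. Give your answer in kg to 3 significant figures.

m₀/m_f = exp(Δv / v_e) = exp(500 / 3120.0) = exp(0.1603) = 1.1738.
m_f = 2,580 / 1.1738 = 2,197.99 kg, so propellant = m₀ − m_f = 2,580 − 2,197.99 = 382.01 kg.

propellant mass ≈ 382 kg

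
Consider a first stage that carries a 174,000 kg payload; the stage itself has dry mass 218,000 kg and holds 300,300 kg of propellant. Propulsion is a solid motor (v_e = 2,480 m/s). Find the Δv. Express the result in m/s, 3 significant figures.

m₀ = payload + dry + propellant = 174,000 + 218,000 + 300,300 = 692,300 kg.
m_f = payload + dry = 174,000 + 218,000 = 392,000 kg.
Δv = v_e · ln(m₀/m_f) = 2480.0 × ln(1.766) = 2480.0 × 0.5688 ≈ 1410.5 m/s.

Δv ≈ 1410 m/s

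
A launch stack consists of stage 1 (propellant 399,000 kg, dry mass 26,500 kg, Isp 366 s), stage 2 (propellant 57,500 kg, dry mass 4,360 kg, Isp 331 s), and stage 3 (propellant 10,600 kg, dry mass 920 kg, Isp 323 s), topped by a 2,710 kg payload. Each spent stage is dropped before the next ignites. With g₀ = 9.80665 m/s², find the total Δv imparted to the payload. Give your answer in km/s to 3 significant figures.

Δv ≈ 14.6 km/s

Ignition mass of stage 1 = 399,000+26,500 + 57,500+4,360 + 10,600+920 + 2,710 = 501,590 kg.
Stage 1: m₀ = 501,590 kg, m_f = 501,590 − 399,000 = 102,590 kg; Δv = 366×9.80665×ln(4.889) = 3589.2×1.5870 ≈ 5696 m/s.
Stage 2: m₀ = 76,090 kg, m_f = 76,090 − 57,500 = 18,590 kg; Δv = 331×9.80665×ln(4.093) = 3246.0×1.4093 ≈ 4575 m/s.
Stage 3: m₀ = 14,230 kg, m_f = 14,230 − 10,600 = 3,630 kg; Δv = 323×9.80665×ln(3.92) = 3167.5×1.3661 ≈ 4327 m/s.
Total Δv = 5696 + 4575 + 4327 = 14598 m/s.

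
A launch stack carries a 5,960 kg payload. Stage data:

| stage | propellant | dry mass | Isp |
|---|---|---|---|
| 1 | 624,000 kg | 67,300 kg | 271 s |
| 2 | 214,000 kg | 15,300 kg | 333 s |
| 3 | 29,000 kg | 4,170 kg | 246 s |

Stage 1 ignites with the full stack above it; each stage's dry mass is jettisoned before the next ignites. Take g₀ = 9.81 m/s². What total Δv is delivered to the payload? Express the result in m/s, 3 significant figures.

Ignition mass of stage 1 = 624,000+67,300 + 214,000+15,300 + 29,000+4,170 + 5,960 = 959,730 kg.
Stage 1: m₀ = 959,730 kg, m_f = 959,730 − 624,000 = 335,730 kg; Δv = 271×9.81×ln(2.859) = 2658.5×1.0503 ≈ 2792 m/s.
Stage 2: m₀ = 268,430 kg, m_f = 268,430 − 214,000 = 54,430 kg; Δv = 333×9.81×ln(4.932) = 3266.7×1.5957 ≈ 5213 m/s.
Stage 3: m₀ = 39,130 kg, m_f = 39,130 − 29,000 = 10,130 kg; Δv = 246×9.81×ln(3.863) = 2413.3×1.3514 ≈ 3261 m/s.
Total Δv = 2792 + 5213 + 3261 = 11266 m/s.

Δv ≈ 11300 m/s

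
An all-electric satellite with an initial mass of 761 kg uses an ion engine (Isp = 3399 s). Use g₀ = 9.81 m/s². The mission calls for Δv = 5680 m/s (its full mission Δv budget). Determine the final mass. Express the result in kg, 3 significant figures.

v_e = Isp · g₀ = 3399 × 9.81 = 33344.2 m/s.
By the Tsiolkovsky rocket equation, m₀/m_f = exp(Δv / v_e) = exp(5680 / 33344.2) = exp(0.1703) = 1.1857.
m_f = m₀ / 1.1857 = 761 / 1.1857 = 641.815 kg.

final mass ≈ 642 kg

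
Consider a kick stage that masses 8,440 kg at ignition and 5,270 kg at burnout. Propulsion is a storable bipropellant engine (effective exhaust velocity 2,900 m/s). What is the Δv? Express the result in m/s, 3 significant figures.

Δv ≈ 1370 m/s

Δv = v_e · ln(m₀/m_f) = 2900.0 × ln(1.602) = 2900.0 × 0.4710 ≈ 1365.8 m/s.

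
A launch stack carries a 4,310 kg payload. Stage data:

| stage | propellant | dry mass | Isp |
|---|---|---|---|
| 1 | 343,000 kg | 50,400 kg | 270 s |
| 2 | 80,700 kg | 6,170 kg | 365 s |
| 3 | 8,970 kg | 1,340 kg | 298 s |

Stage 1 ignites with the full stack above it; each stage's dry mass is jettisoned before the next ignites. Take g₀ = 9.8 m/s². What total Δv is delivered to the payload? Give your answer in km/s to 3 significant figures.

Δv ≈ 11.6 km/s

Ignition mass of stage 1 = 343,000+50,400 + 80,700+6,170 + 8,970+1,340 + 4,310 = 494,890 kg.
Stage 1: m₀ = 494,890 kg, m_f = 494,890 − 343,000 = 151,890 kg; Δv = 270×9.8×ln(3.258) = 2646.0×1.1812 ≈ 3125 m/s.
Stage 2: m₀ = 101,490 kg, m_f = 101,490 − 80,700 = 20,790 kg; Δv = 365×9.8×ln(4.882) = 3577.0×1.5855 ≈ 5671 m/s.
Stage 3: m₀ = 14,620 kg, m_f = 14,620 − 8,970 = 5,650 kg; Δv = 298×9.8×ln(2.588) = 2920.4×0.9507 ≈ 2777 m/s.
Total Δv = 3125 + 5671 + 2777 = 11573 m/s.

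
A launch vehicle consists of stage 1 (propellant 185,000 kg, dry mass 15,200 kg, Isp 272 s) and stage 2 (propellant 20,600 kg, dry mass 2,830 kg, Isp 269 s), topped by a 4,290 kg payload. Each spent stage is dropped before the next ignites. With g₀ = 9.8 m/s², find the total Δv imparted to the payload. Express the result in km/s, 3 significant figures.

Δv ≈ 8.03 km/s

Ignition mass of stage 1 = 185,000+15,200 + 20,600+2,830 + 4,290 = 227,920 kg.
Stage 1: m₀ = 227,920 kg, m_f = 227,920 − 185,000 = 42,920 kg; Δv = 272×9.8×ln(5.31) = 2665.6×1.6697 ≈ 4451 m/s.
Stage 2: m₀ = 27,720 kg, m_f = 27,720 − 20,600 = 7,120 kg; Δv = 269×9.8×ln(3.893) = 2636.2×1.3592 ≈ 3583 m/s.
Total Δv = 4451 + 3583 = 8034 m/s.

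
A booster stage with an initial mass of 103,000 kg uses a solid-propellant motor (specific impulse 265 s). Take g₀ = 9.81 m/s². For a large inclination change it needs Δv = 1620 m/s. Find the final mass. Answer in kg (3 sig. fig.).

v_e = Isp · g₀ = 265 × 9.81 = 2599.7 m/s.
By the Tsiolkovsky rocket equation, m₀/m_f = exp(Δv / v_e) = exp(1620 / 2599.7) = exp(0.6232) = 1.8648.
m_f = m₀ / 1.8648 = 103,000 / 1.8648 = 55,233.8 kg.

final mass ≈ 55200 kg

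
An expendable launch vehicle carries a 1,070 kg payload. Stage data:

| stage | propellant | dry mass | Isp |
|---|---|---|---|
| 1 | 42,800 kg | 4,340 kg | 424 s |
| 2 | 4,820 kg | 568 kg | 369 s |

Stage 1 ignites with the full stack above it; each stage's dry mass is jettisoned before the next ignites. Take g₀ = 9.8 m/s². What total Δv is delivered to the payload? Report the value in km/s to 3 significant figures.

Ignition mass of stage 1 = 42,800+4,340 + 4,820+568 + 1,070 = 53,598 kg.
Stage 1: m₀ = 53,598 kg, m_f = 53,598 − 42,800 = 10,798 kg; Δv = 424×9.8×ln(4.964) = 4155.2×1.6022 ≈ 6657 m/s.
Stage 2: m₀ = 6,458 kg, m_f = 6,458 − 4,820 = 1,638 kg; Δv = 369×9.8×ln(3.943) = 3616.2×1.3718 ≈ 4961 m/s.
Total Δv = 6657 + 4961 = 11618 m/s.

Δv ≈ 11.6 km/s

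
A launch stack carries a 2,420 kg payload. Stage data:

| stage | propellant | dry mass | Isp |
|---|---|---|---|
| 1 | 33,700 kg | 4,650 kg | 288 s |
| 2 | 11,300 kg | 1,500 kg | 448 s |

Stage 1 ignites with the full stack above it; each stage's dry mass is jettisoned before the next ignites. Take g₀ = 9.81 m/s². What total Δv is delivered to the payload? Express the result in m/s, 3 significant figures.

Ignition mass of stage 1 = 33,700+4,650 + 11,300+1,500 + 2,420 = 53,570 kg.
Stage 1: m₀ = 53,570 kg, m_f = 53,570 − 33,700 = 19,870 kg; Δv = 288×9.81×ln(2.696) = 2825.3×0.9918 ≈ 2802 m/s.
Stage 2: m₀ = 15,220 kg, m_f = 15,220 − 11,300 = 3,920 kg; Δv = 448×9.81×ln(3.883) = 4394.9×1.3565 ≈ 5962 m/s.
Total Δv = 2802 + 5962 = 8764 m/s.

Δv ≈ 8760 m/s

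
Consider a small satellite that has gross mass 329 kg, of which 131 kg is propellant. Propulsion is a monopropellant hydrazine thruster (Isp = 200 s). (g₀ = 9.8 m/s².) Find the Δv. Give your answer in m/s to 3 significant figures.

Δv ≈ 995 m/s

v_e = Isp · g₀ = 200 × 9.8 = 1960.0 m/s.
m_f = m₀ − m_prop = 329 − 131 = 198 kg.
Δv = v_e · ln(m₀/m_f) = 1960.0 × ln(1.662) = 1960.0 × 0.5078 ≈ 995.3 m/s.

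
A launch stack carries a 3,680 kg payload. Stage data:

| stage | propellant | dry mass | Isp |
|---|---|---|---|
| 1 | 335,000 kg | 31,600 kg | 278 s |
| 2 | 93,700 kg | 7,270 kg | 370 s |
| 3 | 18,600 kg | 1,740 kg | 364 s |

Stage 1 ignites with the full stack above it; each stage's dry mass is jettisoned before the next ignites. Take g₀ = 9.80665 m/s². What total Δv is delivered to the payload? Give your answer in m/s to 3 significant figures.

Δv ≈ 13500 m/s

Ignition mass of stage 1 = 335,000+31,600 + 93,700+7,270 + 18,600+1,740 + 3,680 = 491,590 kg.
Stage 1: m₀ = 491,590 kg, m_f = 491,590 − 335,000 = 156,590 kg; Δv = 278×9.80665×ln(3.139) = 2726.2×1.1440 ≈ 3119 m/s.
Stage 2: m₀ = 124,990 kg, m_f = 124,990 − 93,700 = 31,290 kg; Δv = 370×9.80665×ln(3.995) = 3628.5×1.3849 ≈ 5025 m/s.
Stage 3: m₀ = 24,020 kg, m_f = 24,020 − 18,600 = 5,420 kg; Δv = 364×9.80665×ln(4.432) = 3569.6×1.4888 ≈ 5314 m/s.
Total Δv = 3119 + 5025 + 5314 = 13458 m/s.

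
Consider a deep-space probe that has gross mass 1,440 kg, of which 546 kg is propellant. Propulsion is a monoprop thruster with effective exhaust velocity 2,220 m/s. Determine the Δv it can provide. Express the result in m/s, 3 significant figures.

Δv ≈ 1060 m/s

m_f = m₀ − m_prop = 1,440 − 546 = 894 kg.
Using Δv = v_e ln(m₀/m_f): Δv = v_e · ln(m₀/m_f) = 2220.0 × ln(1.611) = 2220.0 × 0.4767 ≈ 1058.3 m/s.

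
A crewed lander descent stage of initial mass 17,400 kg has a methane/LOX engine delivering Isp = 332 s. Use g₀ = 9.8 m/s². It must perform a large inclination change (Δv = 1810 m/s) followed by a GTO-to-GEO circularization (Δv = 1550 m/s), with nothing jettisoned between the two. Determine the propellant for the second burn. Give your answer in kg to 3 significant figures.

v_e = Isp · g₀ = 332 × 9.8 = 3253.6 m/s.
After the first burn: m = 17400 × exp(−1810/3253.6) = 17400 × 0.57332 = 9,975.77 kg.
After the second burn: m = 9,975.77 × exp(−1550/3253.6) = 9,975.77 × 0.62102 = 6,195.15 kg.
Second-burn propellant = 9,975.77 − 6,195.15 = 3,780.62 kg.

propellant for the second burn ≈ 3780 kg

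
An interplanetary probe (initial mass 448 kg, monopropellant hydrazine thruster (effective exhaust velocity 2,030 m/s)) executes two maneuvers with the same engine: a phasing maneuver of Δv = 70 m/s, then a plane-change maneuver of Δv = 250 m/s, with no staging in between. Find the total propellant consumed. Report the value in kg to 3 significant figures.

After the first burn: m = 448 × exp(−70/2030.0) = 448 × 0.96610 = 432.813 kg.
After the second burn: m = 432.813 × exp(−250/2030.0) = 432.813 × 0.88413 = 382.663 kg.
Total propellant = m₀ − m_final = 448 − 382.663 = 65.337 kg.

total propellant consumed ≈ 65.3 kg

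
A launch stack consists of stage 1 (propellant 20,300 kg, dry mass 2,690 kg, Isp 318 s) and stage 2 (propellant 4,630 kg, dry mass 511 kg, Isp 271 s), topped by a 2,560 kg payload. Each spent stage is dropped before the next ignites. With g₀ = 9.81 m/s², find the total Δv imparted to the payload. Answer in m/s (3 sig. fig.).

Δv ≈ 5820 m/s

Ignition mass of stage 1 = 20,300+2,690 + 4,630+511 + 2,560 = 30,691 kg.
Stage 1: m₀ = 30,691 kg, m_f = 30,691 − 20,300 = 10,391 kg; Δv = 318×9.81×ln(2.954) = 3119.6×1.0830 ≈ 3379 m/s.
Stage 2: m₀ = 7,701 kg, m_f = 7,701 − 4,630 = 3,071 kg; Δv = 271×9.81×ln(2.508) = 2658.5×0.9193 ≈ 2444 m/s.
Total Δv = 3379 + 2444 = 5823 m/s.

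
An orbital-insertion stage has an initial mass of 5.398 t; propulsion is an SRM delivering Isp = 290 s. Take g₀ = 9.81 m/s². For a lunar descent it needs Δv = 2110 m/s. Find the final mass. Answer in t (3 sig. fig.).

final mass ≈ 2.57 t

v_e = Isp · g₀ = 290 × 9.81 = 2844.9 m/s.
m₀/m_f = exp(Δv / v_e) = exp(2110 / 2844.9) = exp(0.7417) = 2.0995.
m_f = m₀ / 2.0995 = 5.398 / 2.0995 = 2.57109 t.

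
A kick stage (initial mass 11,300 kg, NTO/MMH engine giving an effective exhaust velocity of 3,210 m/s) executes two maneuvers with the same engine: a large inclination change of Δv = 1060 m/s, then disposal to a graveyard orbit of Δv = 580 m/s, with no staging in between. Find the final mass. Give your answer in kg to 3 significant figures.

After the first burn: m = 11300 × exp(−1060/3210.0) = 11300 × 0.71877 = 8,122.1 kg.
After the second burn: m = 8,122.1 × exp(−580/3210.0) = 8,122.1 × 0.83470 = 6,779.52 kg.

final mass ≈ 6780 kg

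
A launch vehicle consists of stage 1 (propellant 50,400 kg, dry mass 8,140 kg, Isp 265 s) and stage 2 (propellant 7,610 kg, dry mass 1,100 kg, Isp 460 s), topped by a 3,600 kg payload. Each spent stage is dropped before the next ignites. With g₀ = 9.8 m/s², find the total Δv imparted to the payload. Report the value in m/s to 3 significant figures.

Ignition mass of stage 1 = 50,400+8,140 + 7,610+1,100 + 3,600 = 70,850 kg.
Stage 1: m₀ = 70,850 kg, m_f = 70,850 − 50,400 = 20,450 kg; Δv = 265×9.8×ln(3.465) = 2597.0×1.2426 ≈ 3227 m/s.
Stage 2: m₀ = 12,310 kg, m_f = 12,310 − 7,610 = 4,700 kg; Δv = 460×9.8×ln(2.619) = 4508.0×0.9628 ≈ 4341 m/s.
Total Δv = 3227 + 4341 = 7568 m/s.

Δv ≈ 7570 m/s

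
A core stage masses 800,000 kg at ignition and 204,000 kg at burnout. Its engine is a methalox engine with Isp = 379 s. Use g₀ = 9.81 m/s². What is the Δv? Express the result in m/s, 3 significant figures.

Δv ≈ 5080 m/s

v_e = Isp · g₀ = 379 × 9.81 = 3718.0 m/s.
By the Tsiolkovsky rocket equation, Δv = v_e · ln(m₀/m_f) = 3718.0 × ln(3.922) = 3718.0 × 1.3665 ≈ 5080.6 m/s.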